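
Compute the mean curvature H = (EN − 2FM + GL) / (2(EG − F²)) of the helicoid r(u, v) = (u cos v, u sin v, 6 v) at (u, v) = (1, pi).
H = 0

With E = 1, F = 0, G = u^2 + 36, L = 0, M = -6/sqrt(u^2 + 36), N = 0, assemble
  H = (EN − 2FM + GL) / (2(EG − F²)) = 0.
At (u, v) = (1, pi): H = 0.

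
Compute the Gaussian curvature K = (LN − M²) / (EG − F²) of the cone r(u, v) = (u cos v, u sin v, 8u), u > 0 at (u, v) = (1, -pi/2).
K = 0

Coefficients of the first fundamental form: E = 65, F = 0, G = u^2.
Coefficients of the second fundamental form: L = 0, M = 0, N = 8*sqrt(65)*u^2/(65*Abs(u)).
Assemble K = (LN − M²)/(EG − F²) = 0. At (u, v) = (1, -pi/2): K = 0.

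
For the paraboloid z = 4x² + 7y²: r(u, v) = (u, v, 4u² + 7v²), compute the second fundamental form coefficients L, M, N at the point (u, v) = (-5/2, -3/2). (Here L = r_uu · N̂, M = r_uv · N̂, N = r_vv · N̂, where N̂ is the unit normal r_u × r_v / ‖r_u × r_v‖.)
L = 4*sqrt(842)/421;  M = 0;  N = 7*sqrt(842)/421

Compute the unit normal N̂(u, v) = (-8*u/sqrt(64*u^2 + 196*v^2 + 1), -14*v/sqrt(64*u^2 + 196*v^2 + 1), 1/sqrt(64*u^2 + 196*v^2 + 1)), and the second partials r_uu, r_uv, r_vv. Take dot products:
  L(u, v) = r_uu · N̂ = 8/sqrt(64*u^2 + 196*v^2 + 1),
  M(u, v) = r_uv · N̂ = 0,
  N(u, v) = r_vv · N̂ = 14/sqrt(64*u^2 + 196*v^2 + 1).
Evaluating at (u, v) = (-5/2, -3/2):
  L = 4*sqrt(842)/421, M = 0, N = 7*sqrt(842)/421.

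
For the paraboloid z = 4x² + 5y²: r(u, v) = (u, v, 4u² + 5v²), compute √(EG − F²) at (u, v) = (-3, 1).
√(EG − F²)|_{(-3, 1)} = sqrt(677)

E = 64*u^2 + 1, F = 80*u*v, G = 100*v^2 + 1; EG − F² = 64*u^2 + 100*v^2 + 1; √(EG − F²) = sqrt(64*u^2 + 100*v^2 + 1). At the given point: sqrt(677).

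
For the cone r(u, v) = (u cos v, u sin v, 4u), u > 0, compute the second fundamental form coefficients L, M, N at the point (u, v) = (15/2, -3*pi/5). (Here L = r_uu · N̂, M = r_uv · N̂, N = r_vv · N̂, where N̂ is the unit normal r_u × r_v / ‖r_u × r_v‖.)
L = 0;  M = 0;  N = 30*sqrt(17)/17

Compute the unit normal N̂(u, v) = (-4*sqrt(17)*u*cos(v)/(17*Abs(u)), -4*sqrt(17)*u*sin(v)/(17*Abs(u)), sqrt(17)*u/(17*Abs(u))), and the second partials r_uu, r_uv, r_vv. Take dot products:
  L(u, v) = r_uu · N̂ = 0,
  M(u, v) = r_uv · N̂ = 0,
  N(u, v) = r_vv · N̂ = 4*sqrt(17)*u^2/(17*Abs(u)).
Evaluating at (u, v) = (15/2, -3*pi/5):
  L = 0, M = 0, N = 30*sqrt(17)/17.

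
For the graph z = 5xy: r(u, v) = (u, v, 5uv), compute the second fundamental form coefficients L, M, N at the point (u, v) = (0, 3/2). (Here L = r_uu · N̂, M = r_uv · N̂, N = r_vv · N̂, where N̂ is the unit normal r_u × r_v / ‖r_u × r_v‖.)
L = 0;  M = 10*sqrt(229)/229;  N = 0

Compute the unit normal N̂(u, v) = (-5*v/sqrt(25*u^2 + 25*v^2 + 1), -5*u/sqrt(25*u^2 + 25*v^2 + 1), 1/sqrt(25*u^2 + 25*v^2 + 1)), and the second partials r_uu, r_uv, r_vv. Take dot products:
  L(u, v) = r_uu · N̂ = 0,
  M(u, v) = r_uv · N̂ = 5/sqrt(25*u^2 + 25*v^2 + 1),
  N(u, v) = r_vv · N̂ = 0.
Evaluating at (u, v) = (0, 3/2):
  L = 0, M = 10*sqrt(229)/229, N = 0.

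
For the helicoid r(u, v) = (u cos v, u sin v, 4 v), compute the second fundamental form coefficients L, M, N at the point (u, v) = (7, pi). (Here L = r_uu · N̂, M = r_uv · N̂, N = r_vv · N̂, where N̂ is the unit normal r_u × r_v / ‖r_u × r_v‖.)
L = 0;  M = -4*sqrt(65)/65;  N = 0

Compute the unit normal N̂(u, v) = (4*sin(v)/sqrt(u^2 + 16), -4*cos(v)/sqrt(u^2 + 16), u/sqrt(u^2 + 16)), and the second partials r_uu, r_uv, r_vv. Take dot products:
  L(u, v) = r_uu · N̂ = 0,
  M(u, v) = r_uv · N̂ = -4/sqrt(u^2 + 16),
  N(u, v) = r_vv · N̂ = 0.
Evaluating at (u, v) = (7, pi):
  L = 0, M = -4*sqrt(65)/65, N = 0.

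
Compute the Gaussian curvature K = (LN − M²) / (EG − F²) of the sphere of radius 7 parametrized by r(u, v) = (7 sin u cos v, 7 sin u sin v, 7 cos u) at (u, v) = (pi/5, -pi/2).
K = 1/49

Coefficients of the first fundamental form: E = 49, F = 0, G = 49*sin(u)^2.
Coefficients of the second fundamental form: L = -7*sin(u)/Abs(sin(u)), M = 0, N = -7*sin(u)^3/Abs(sin(u)).
Assemble K = (LN − M²)/(EG − F²) = 1/49. At (u, v) = (pi/5, -pi/2): K = 1/49.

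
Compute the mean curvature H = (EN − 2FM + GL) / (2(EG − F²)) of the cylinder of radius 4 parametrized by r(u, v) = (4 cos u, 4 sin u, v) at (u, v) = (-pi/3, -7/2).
H = -1/8

With E = 16, F = 0, G = 1, L = -4, M = 0, N = 0, assemble
  H = (EN − 2FM + GL) / (2(EG − F²)) = -1/8.
At (u, v) = (-pi/3, -7/2): H = -1/8.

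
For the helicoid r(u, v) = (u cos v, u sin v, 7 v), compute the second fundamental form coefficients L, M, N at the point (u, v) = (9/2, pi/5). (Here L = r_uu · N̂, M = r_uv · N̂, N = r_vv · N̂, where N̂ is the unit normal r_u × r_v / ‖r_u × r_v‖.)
L = 0;  M = -14*sqrt(277)/277;  N = 0

Compute the unit normal N̂(u, v) = (7*sin(v)/sqrt(u^2 + 49), -7*cos(v)/sqrt(u^2 + 49), u/sqrt(u^2 + 49)), and the second partials r_uu, r_uv, r_vv. Take dot products:
  L(u, v) = r_uu · N̂ = 0,
  M(u, v) = r_uv · N̂ = -7/sqrt(u^2 + 49),
  N(u, v) = r_vv · N̂ = 0.
Evaluating at (u, v) = (9/2, pi/5):
  L = 0, M = -14*sqrt(277)/277, N = 0.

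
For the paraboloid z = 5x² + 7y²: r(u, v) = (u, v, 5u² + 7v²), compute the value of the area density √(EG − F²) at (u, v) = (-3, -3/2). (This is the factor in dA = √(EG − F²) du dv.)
√(EG − F²)|_{(-3, -3/2)} = sqrt(1342)

E = 100*u^2 + 1, F = 140*u*v, G = 196*v^2 + 1, so EG − F² = 100*u^2 + 196*v^2 + 1. Taking the positive square root: √(EG − F²) = sqrt(100*u^2 + 196*v^2 + 1). At (u, v) = (-3, -3/2): sqrt(1342).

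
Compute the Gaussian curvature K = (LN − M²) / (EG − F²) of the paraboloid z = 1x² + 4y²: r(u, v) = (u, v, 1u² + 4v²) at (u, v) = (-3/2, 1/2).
K = 4/169

Coefficients of the first fundamental form: E = 4*u^2 + 1, F = 16*u*v, G = 64*v^2 + 1.
Coefficients of the second fundamental form: L = 2/sqrt(4*u^2 + 64*v^2 + 1), M = 0, N = 8/sqrt(4*u^2 + 64*v^2 + 1).
Assemble K = (LN − M²)/(EG − F²) = 16/(16*u^4 + 512*u^2*v^2 + 8*u^2 + 4096*v^4 + 128*v^2 + 1). At (u, v) = (-3/2, 1/2): K = 4/169.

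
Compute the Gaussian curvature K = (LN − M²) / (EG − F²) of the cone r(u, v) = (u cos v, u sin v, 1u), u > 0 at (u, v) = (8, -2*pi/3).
K = 0

Coefficients of the first fundamental form: E = 2, F = 0, G = u^2.
Coefficients of the second fundamental form: L = 0, M = 0, N = sqrt(2)*u^2/(2*Abs(u)).
Assemble K = (LN − M²)/(EG − F²) = 0. At (u, v) = (8, -2*pi/3): K = 0.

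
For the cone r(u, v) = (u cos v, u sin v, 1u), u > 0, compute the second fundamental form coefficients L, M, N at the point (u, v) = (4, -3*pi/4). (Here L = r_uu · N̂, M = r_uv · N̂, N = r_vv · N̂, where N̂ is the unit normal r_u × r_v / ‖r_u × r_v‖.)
L = 0;  M = 0;  N = 2*sqrt(2)

Compute the unit normal N̂(u, v) = (-sqrt(2)*u*cos(v)/(2*Abs(u)), -sqrt(2)*u*sin(v)/(2*Abs(u)), sqrt(2)*u/(2*Abs(u))), and the second partials r_uu, r_uv, r_vv. Take dot products:
  L(u, v) = r_uu · N̂ = 0,
  M(u, v) = r_uv · N̂ = 0,
  N(u, v) = r_vv · N̂ = sqrt(2)*u^2/(2*Abs(u)).
Evaluating at (u, v) = (4, -3*pi/4):
  L = 0, M = 0, N = 2*sqrt(2).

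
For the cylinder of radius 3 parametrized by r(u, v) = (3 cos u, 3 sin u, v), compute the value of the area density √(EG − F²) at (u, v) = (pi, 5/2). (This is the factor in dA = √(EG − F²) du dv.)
√(EG − F²)|_{(pi, 5/2)} = 3

E = 9, F = 0, G = 1, so EG − F² = 9. Taking the positive square root: √(EG − F²) = 3. At (u, v) = (pi, 5/2): 3.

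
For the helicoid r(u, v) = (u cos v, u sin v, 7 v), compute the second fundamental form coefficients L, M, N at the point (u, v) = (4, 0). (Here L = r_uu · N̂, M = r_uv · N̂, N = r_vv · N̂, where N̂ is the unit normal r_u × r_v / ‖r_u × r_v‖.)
L = 0;  M = -7*sqrt(65)/65;  N = 0

Compute the unit normal N̂(u, v) = (7*sin(v)/sqrt(u^2 + 49), -7*cos(v)/sqrt(u^2 + 49), u/sqrt(u^2 + 49)), and the second partials r_uu, r_uv, r_vv. Take dot products:
  L(u, v) = r_uu · N̂ = 0,
  M(u, v) = r_uv · N̂ = -7/sqrt(u^2 + 49),
  N(u, v) = r_vv · N̂ = 0.
Evaluating at (u, v) = (4, 0):
  L = 0, M = -7*sqrt(65)/65, N = 0.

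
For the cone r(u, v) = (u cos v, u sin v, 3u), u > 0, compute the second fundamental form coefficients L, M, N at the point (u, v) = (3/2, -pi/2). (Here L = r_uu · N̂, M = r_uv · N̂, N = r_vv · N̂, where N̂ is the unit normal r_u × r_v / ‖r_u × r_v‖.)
L = 0;  M = 0;  N = 9*sqrt(10)/20

Compute the unit normal N̂(u, v) = (-3*sqrt(10)*u*cos(v)/(10*Abs(u)), -3*sqrt(10)*u*sin(v)/(10*Abs(u)), sqrt(10)*u/(10*Abs(u))), and the second partials r_uu, r_uv, r_vv. Take dot products:
  L(u, v) = r_uu · N̂ = 0,
  M(u, v) = r_uv · N̂ = 0,
  N(u, v) = r_vv · N̂ = 3*sqrt(10)*u^2/(10*Abs(u)).
Evaluating at (u, v) = (3/2, -pi/2):
  L = 0, M = 0, N = 9*sqrt(10)/20.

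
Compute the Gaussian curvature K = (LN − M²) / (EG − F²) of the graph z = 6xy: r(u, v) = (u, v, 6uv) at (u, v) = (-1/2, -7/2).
K = -36/203401

Coefficients of the first fundamental form: E = 36*v^2 + 1, F = 36*u*v, G = 36*u^2 + 1.
Coefficients of the second fundamental form: L = 0, M = 6/sqrt(36*u^2 + 36*v^2 + 1), N = 0.
Assemble K = (LN − M²)/(EG − F²) = -36/(1296*u^4 + 2592*u^2*v^2 + 72*u^2 + 1296*v^4 + 72*v^2 + 1). At (u, v) = (-1/2, -7/2): K = -36/203401.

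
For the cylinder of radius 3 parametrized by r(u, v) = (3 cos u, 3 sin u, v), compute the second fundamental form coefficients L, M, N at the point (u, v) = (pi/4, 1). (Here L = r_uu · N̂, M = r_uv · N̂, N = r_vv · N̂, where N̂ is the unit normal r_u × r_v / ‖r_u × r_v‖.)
L = -3;  M = 0;  N = 0

Compute the unit normal N̂(u, v) = (cos(u), sin(u), 0), and the second partials r_uu, r_uv, r_vv. Take dot products:
  L(u, v) = r_uu · N̂ = -3,
  M(u, v) = r_uv · N̂ = 0,
  N(u, v) = r_vv · N̂ = 0.
Evaluating at (u, v) = (pi/4, 1):
  L = -3, M = 0, N = 0.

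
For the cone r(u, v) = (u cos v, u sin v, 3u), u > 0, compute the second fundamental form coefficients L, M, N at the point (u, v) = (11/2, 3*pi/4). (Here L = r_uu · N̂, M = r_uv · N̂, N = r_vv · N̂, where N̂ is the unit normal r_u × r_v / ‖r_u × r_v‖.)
L = 0;  M = 0;  N = 33*sqrt(10)/20

Compute the unit normal N̂(u, v) = (-3*sqrt(10)*u*cos(v)/(10*Abs(u)), -3*sqrt(10)*u*sin(v)/(10*Abs(u)), sqrt(10)*u/(10*Abs(u))), and the second partials r_uu, r_uv, r_vv. Take dot products:
  L(u, v) = r_uu · N̂ = 0,
  M(u, v) = r_uv · N̂ = 0,
  N(u, v) = r_vv · N̂ = 3*sqrt(10)*u^2/(10*Abs(u)).
Evaluating at (u, v) = (11/2, 3*pi/4):
  L = 0, M = 0, N = 33*sqrt(10)/20.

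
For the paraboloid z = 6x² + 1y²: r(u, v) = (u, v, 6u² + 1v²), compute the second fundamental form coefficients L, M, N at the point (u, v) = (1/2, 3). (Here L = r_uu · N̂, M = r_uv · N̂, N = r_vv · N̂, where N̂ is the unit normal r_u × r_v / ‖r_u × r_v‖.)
L = 12*sqrt(73)/73;  M = 0;  N = 2*sqrt(73)/73

Compute the unit normal N̂(u, v) = (-12*u/sqrt(144*u^2 + 4*v^2 + 1), -2*v/sqrt(144*u^2 + 4*v^2 + 1), 1/sqrt(144*u^2 + 4*v^2 + 1)), and the second partials r_uu, r_uv, r_vv. Take dot products:
  L(u, v) = r_uu · N̂ = 12/sqrt(144*u^2 + 4*v^2 + 1),
  M(u, v) = r_uv · N̂ = 0,
  N(u, v) = r_vv · N̂ = 2/sqrt(144*u^2 + 4*v^2 + 1).
Evaluating at (u, v) = (1/2, 3):
  L = 12*sqrt(73)/73, M = 0, N = 2*sqrt(73)/73.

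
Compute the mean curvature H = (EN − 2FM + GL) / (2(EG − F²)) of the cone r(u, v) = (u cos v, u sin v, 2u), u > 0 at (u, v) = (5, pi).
H = sqrt(5)/25

With E = 5, F = 0, G = u^2, L = 0, M = 0, N = 2*sqrt(5)*u^2/(5*Abs(u)), assemble
  H = (EN − 2FM + GL) / (2(EG − F²)) = sqrt(5)/(5*Abs(u)).
At (u, v) = (5, pi): H = sqrt(5)/25.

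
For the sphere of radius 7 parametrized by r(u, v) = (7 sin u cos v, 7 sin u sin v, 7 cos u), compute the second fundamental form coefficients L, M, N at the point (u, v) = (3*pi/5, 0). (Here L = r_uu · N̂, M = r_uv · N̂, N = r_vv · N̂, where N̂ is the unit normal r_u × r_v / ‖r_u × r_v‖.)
L = -7;  M = 0;  N = -35/8 - 7*sqrt(5)/8

Compute the unit normal N̂(u, v) = (sin(u)^2*cos(v)/Abs(sin(u)), sin(u)^2*sin(v)/Abs(sin(u)), sin(2*u)/(2*Abs(sin(u)))), and the second partials r_uu, r_uv, r_vv. Take dot products:
  L(u, v) = r_uu · N̂ = -7*sin(u)/Abs(sin(u)),
  M(u, v) = r_uv · N̂ = 0,
  N(u, v) = r_vv · N̂ = -7*sin(u)^3/Abs(sin(u)).
Evaluating at (u, v) = (3*pi/5, 0):
  L = -7, M = 0, N = -35/8 - 7*sqrt(5)/8.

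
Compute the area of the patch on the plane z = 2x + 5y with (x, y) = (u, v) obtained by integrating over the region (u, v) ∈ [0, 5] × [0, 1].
Area = 5*sqrt(30)

Area = ∫∫ √(EG − F²) du dv with √(EG − F²) = sqrt(30). Integrating over [0, 5] × [0, 1] gives 5*sqrt(30).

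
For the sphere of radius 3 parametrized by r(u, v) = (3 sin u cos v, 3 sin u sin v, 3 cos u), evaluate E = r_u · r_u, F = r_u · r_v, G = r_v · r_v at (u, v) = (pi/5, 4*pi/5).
E = 9;  F = 0;  G = 45/8 - 9*sqrt(5)/8

Partials: r_u = (3*cos(u)*cos(v), 3*sin(v)*cos(u), -3*sin(u)), r_v = (-3*sin(u)*sin(v), 3*sin(u)*cos(v), 0). As functions of (u, v):
  E = r_u · r_u = 9,
  F = r_u · r_v = 0,
  G = r_v · r_v = 9*sin(u)^2.
Evaluating at (u, v) = (pi/5, 4*pi/5): E = 9, F = 0, G = 45/8 - 9*sqrt(5)/8.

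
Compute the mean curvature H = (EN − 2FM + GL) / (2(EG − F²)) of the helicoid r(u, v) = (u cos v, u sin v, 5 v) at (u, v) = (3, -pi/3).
H = 0

With E = 1, F = 0, G = u^2 + 25, L = 0, M = -5/sqrt(u^2 + 25), N = 0, assemble
  H = (EN − 2FM + GL) / (2(EG − F²)) = 0.
At (u, v) = (3, -pi/3): H = 0.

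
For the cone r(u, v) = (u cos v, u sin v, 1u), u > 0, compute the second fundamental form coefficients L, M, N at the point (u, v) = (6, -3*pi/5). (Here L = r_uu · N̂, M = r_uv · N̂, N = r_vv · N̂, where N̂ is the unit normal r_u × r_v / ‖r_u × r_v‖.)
L = 0;  M = 0;  N = 3*sqrt(2)

Compute the unit normal N̂(u, v) = (-sqrt(2)*u*cos(v)/(2*Abs(u)), -sqrt(2)*u*sin(v)/(2*Abs(u)), sqrt(2)*u/(2*Abs(u))), and the second partials r_uu, r_uv, r_vv. Take dot products:
  L(u, v) = r_uu · N̂ = 0,
  M(u, v) = r_uv · N̂ = 0,
  N(u, v) = r_vv · N̂ = sqrt(2)*u^2/(2*Abs(u)).
Evaluating at (u, v) = (6, -3*pi/5):
  L = 0, M = 0, N = 3*sqrt(2).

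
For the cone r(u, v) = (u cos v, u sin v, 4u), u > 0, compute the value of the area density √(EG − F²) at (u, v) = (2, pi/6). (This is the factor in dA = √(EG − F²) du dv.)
√(EG − F²)|_{(2, pi/6)} = 2*sqrt(17)

E = 17, F = 0, G = u^2, so EG − F² = 17*u^2. Taking the positive square root: √(EG − F²) = sqrt(17)*Abs(u). At (u, v) = (2, pi/6): 2*sqrt(17).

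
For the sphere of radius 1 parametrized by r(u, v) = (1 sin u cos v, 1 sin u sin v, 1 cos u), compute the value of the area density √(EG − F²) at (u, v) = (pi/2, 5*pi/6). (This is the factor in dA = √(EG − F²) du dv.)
√(EG − F²)|_{(pi/2, 5*pi/6)} = 1

E = 1, F = 0, G = sin(u)^2, so EG − F² = sin(u)^2. Taking the positive square root: √(EG − F²) = Abs(sin(u)). At (u, v) = (pi/2, 5*pi/6): 1.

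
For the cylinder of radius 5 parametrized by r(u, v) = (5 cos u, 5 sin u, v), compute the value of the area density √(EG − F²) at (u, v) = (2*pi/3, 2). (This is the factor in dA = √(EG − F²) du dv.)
√(EG − F²)|_{(2*pi/3, 2)} = 5

E = 25, F = 0, G = 1, so EG − F² = 25. Taking the positive square root: √(EG − F²) = 5. At (u, v) = (2*pi/3, 2): 5.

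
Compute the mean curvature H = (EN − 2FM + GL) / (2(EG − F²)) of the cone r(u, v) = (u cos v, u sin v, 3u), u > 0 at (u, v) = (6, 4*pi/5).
H = sqrt(10)/40

With E = 10, F = 0, G = u^2, L = 0, M = 0, N = 3*sqrt(10)*u^2/(10*Abs(u)), assemble
  H = (EN − 2FM + GL) / (2(EG − F²)) = 3*sqrt(10)/(20*Abs(u)).
At (u, v) = (6, 4*pi/5): H = sqrt(10)/40.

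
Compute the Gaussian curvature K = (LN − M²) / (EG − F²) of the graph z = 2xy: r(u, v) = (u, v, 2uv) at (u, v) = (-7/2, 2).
K = -1/1089

Coefficients of the first fundamental form: E = 4*v^2 + 1, F = 4*u*v, G = 4*u^2 + 1.
Coefficients of the second fundamental form: L = 0, M = 2/sqrt(4*u^2 + 4*v^2 + 1), N = 0.
Assemble K = (LN − M²)/(EG − F²) = -4/(16*u^4 + 32*u^2*v^2 + 8*u^2 + 16*v^4 + 8*v^2 + 1). At (u, v) = (-7/2, 2): K = -1/1089.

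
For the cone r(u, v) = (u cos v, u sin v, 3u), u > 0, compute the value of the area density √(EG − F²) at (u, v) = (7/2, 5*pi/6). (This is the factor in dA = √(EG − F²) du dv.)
√(EG − F²)|_{(7/2, 5*pi/6)} = 7*sqrt(10)/2

E = 10, F = 0, G = u^2, so EG − F² = 10*u^2. Taking the positive square root: √(EG − F²) = sqrt(10)*Abs(u). At (u, v) = (7/2, 5*pi/6): 7*sqrt(10)/2.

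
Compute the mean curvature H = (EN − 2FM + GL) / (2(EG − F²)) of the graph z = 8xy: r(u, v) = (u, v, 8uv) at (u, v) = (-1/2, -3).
H = -768*sqrt(593)/351649

With E = 64*v^2 + 1, F = 64*u*v, G = 64*u^2 + 1, L = 0, M = 8/sqrt(64*u^2 + 64*v^2 + 1), N = 0, assemble
  H = (EN − 2FM + GL) / (2(EG − F²)) = -512*u*v/(64*u^2 + 64*v^2 + 1)^(3/2).
At (u, v) = (-1/2, -3): H = -768*sqrt(593)/351649.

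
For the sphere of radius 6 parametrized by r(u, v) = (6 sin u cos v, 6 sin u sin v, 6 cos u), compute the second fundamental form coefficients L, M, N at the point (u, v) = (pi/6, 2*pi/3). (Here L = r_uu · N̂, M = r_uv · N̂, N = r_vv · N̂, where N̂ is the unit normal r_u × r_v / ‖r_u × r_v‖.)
L = -6;  M = 0;  N = -3/2

Compute the unit normal N̂(u, v) = (sin(u)^2*cos(v)/Abs(sin(u)), sin(u)^2*sin(v)/Abs(sin(u)), sin(2*u)/(2*Abs(sin(u)))), and the second partials r_uu, r_uv, r_vv. Take dot products:
  L(u, v) = r_uu · N̂ = -6*sin(u)/Abs(sin(u)),
  M(u, v) = r_uv · N̂ = 0,
  N(u, v) = r_vv · N̂ = -6*sin(u)^3/Abs(sin(u)).
Evaluating at (u, v) = (pi/6, 2*pi/3):
  L = -6, M = 0, N = -3/2.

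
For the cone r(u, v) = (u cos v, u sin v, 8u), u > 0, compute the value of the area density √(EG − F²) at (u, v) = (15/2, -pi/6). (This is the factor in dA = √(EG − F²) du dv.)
√(EG − F²)|_{(15/2, -pi/6)} = 15*sqrt(65)/2

E = 65, F = 0, G = u^2, so EG − F² = 65*u^2. Taking the positive square root: √(EG − F²) = sqrt(65)*Abs(u). At (u, v) = (15/2, -pi/6): 15*sqrt(65)/2.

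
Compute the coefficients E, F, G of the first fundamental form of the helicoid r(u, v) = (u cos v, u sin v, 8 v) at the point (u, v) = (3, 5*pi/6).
E = 1;  F = 0;  G = 73

Partials: r_u = (cos(v), sin(v), 0), r_v = (-u*sin(v), u*cos(v), 8). As functions of (u, v):
  E = r_u · r_u = 1,
  F = r_u · r_v = 0,
  G = r_v · r_v = u^2 + 64.
Evaluating at (u, v) = (3, 5*pi/6): E = 1, F = 0, G = 73.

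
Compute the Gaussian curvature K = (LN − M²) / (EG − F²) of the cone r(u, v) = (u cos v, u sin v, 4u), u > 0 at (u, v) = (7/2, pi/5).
K = 0

Coefficients of the first fundamental form: E = 17, F = 0, G = u^2.
Coefficients of the second fundamental form: L = 0, M = 0, N = 4*sqrt(17)*u^2/(17*Abs(u)).
Assemble K = (LN − M²)/(EG − F²) = 0. At (u, v) = (7/2, pi/5): K = 0.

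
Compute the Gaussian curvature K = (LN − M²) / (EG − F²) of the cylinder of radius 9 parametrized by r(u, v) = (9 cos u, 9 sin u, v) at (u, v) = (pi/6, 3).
K = 0

Coefficients of the first fundamental form: E = 81, F = 0, G = 1.
Coefficients of the second fundamental form: L = -9, M = 0, N = 0.
Assemble K = (LN − M²)/(EG − F²) = 0. At (u, v) = (pi/6, 3): K = 0.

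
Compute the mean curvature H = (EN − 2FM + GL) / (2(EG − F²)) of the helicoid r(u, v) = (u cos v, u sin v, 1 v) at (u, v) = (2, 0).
H = 0

With E = 1, F = 0, G = u^2 + 1, L = 0, M = -1/sqrt(u^2 + 1), N = 0, assemble
  H = (EN − 2FM + GL) / (2(EG − F²)) = 0.
At (u, v) = (2, 0): H = 0.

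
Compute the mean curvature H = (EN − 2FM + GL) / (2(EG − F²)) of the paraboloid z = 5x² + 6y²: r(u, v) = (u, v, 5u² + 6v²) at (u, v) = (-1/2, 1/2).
H = 11*sqrt(62)/124

With E = 100*u^2 + 1, F = 120*u*v, G = 144*v^2 + 1, L = 10/sqrt(100*u^2 + 144*v^2 + 1), M = 0, N = 12/sqrt(100*u^2 + 144*v^2 + 1), assemble
  H = (EN − 2FM + GL) / (2(EG − F²)) = (600*u^2 + 720*v^2 + 11)/(100*u^2 + 144*v^2 + 1)^(3/2).
At (u, v) = (-1/2, 1/2): H = 11*sqrt(62)/124.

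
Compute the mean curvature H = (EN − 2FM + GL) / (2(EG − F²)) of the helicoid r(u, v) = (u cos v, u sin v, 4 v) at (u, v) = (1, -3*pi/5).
H = 0

With E = 1, F = 0, G = u^2 + 16, L = 0, M = -4/sqrt(u^2 + 16), N = 0, assemble
  H = (EN − 2FM + GL) / (2(EG − F²)) = 0.
At (u, v) = (1, -3*pi/5): H = 0.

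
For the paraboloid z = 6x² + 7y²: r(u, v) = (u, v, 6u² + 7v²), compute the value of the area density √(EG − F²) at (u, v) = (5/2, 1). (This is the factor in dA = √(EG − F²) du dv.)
√(EG − F²)|_{(5/2, 1)} = sqrt(1097)

E = 144*u^2 + 1, F = 168*u*v, G = 196*v^2 + 1, so EG − F² = 144*u^2 + 196*v^2 + 1. Taking the positive square root: √(EG − F²) = sqrt(144*u^2 + 196*v^2 + 1). At (u, v) = (5/2, 1): sqrt(1097).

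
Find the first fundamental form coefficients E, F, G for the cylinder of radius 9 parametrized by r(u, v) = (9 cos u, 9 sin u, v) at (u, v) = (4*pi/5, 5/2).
E = 81;  F = 0;  G = 1

Partials: r_u = (-9*sin(u), 9*cos(u), 0), r_v = (0, 0, 1). As functions of (u, v):
  E = r_u · r_u = 81,
  F = r_u · r_v = 0,
  G = r_v · r_v = 1.
Evaluating at (u, v) = (4*pi/5, 5/2): E = 81, F = 0, G = 1.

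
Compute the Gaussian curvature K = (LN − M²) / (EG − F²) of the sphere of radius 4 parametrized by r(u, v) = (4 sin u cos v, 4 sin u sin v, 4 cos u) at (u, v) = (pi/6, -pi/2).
K = 1/16

Coefficients of the first fundamental form: E = 16, F = 0, G = 16*sin(u)^2.
Coefficients of the second fundamental form: L = -4*sin(u)/Abs(sin(u)), M = 0, N = -4*sin(u)^3/Abs(sin(u)).
Assemble K = (LN − M²)/(EG − F²) = 1/16. At (u, v) = (pi/6, -pi/2): K = 1/16.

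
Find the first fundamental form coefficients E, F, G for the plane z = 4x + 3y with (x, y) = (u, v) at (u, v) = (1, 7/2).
E = 17;  F = 12;  G = 10

Partials: r_u = (1, 0, 4), r_v = (0, 1, 3). As functions of (u, v):
  E = r_u · r_u = 17,
  F = r_u · r_v = 12,
  G = r_v · r_v = 10.
Evaluating at (u, v) = (1, 7/2): E = 17, F = 12, G = 10.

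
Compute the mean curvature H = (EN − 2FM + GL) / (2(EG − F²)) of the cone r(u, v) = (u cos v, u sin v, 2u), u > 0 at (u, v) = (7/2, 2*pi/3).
H = 2*sqrt(5)/35

With E = 5, F = 0, G = u^2, L = 0, M = 0, N = 2*sqrt(5)*u^2/(5*Abs(u)), assemble
  H = (EN − 2FM + GL) / (2(EG − F²)) = sqrt(5)/(5*Abs(u)).
At (u, v) = (7/2, 2*pi/3): H = 2*sqrt(5)/35.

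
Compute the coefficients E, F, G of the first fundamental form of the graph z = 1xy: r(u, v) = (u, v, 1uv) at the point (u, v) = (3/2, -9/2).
E = 85/4;  F = -27/4;  G = 13/4

Partials: r_u = (1, 0, v), r_v = (0, 1, u). As functions of (u, v):
  E = r_u · r_u = v^2 + 1,
  F = r_u · r_v = u*v,
  G = r_v · r_v = u^2 + 1.
Evaluating at (u, v) = (3/2, -9/2): E = 85/4, F = -27/4, G = 13/4.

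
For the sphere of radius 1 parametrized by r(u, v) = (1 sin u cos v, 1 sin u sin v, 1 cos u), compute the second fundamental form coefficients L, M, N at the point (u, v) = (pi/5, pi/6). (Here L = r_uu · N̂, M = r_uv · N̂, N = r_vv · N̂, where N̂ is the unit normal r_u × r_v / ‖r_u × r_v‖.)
L = -1;  M = 0;  N = -5/8 + sqrt(5)/8

Compute the unit normal N̂(u, v) = (sin(u)^2*cos(v)/Abs(sin(u)), sin(u)^2*sin(v)/Abs(sin(u)), sin(2*u)/(2*Abs(sin(u)))), and the second partials r_uu, r_uv, r_vv. Take dot products:
  L(u, v) = r_uu · N̂ = -sin(u)/Abs(sin(u)),
  M(u, v) = r_uv · N̂ = 0,
  N(u, v) = r_vv · N̂ = -sin(u)^3/Abs(sin(u)).
Evaluating at (u, v) = (pi/5, pi/6):
  L = -1, M = 0, N = -5/8 + sqrt(5)/8.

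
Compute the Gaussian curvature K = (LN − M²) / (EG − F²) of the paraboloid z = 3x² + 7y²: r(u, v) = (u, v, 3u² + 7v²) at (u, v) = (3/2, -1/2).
K = 84/17161

Coefficients of the first fundamental form: E = 36*u^2 + 1, F = 84*u*v, G = 196*v^2 + 1.
Coefficients of the second fundamental form: L = 6/sqrt(36*u^2 + 196*v^2 + 1), M = 0, N = 14/sqrt(36*u^2 + 196*v^2 + 1).
Assemble K = (LN − M²)/(EG − F²) = 84/(1296*u^4 + 14112*u^2*v^2 + 72*u^2 + 38416*v^4 + 392*v^2 + 1). At (u, v) = (3/2, -1/2): K = 84/17161.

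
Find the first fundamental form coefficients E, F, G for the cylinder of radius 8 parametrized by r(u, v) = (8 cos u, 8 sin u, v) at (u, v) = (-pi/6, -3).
E = 64;  F = 0;  G = 1

Partials: r_u = (-8*sin(u), 8*cos(u), 0), r_v = (0, 0, 1). As functions of (u, v):
  E = r_u · r_u = 64,
  F = r_u · r_v = 0,
  G = r_v · r_v = 1.
Evaluating at (u, v) = (-pi/6, -3): E = 64, F = 0, G = 1.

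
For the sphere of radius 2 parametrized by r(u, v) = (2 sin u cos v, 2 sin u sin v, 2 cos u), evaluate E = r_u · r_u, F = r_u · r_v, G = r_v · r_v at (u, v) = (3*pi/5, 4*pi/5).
E = 4;  F = 0;  G = sqrt(5)/2 + 5/2

Partials: r_u = (2*cos(u)*cos(v), 2*sin(v)*cos(u), -2*sin(u)), r_v = (-2*sin(u)*sin(v), 2*sin(u)*cos(v), 0). As functions of (u, v):
  E = r_u · r_u = 4,
  F = r_u · r_v = 0,
  G = r_v · r_v = 4*sin(u)^2.
Evaluating at (u, v) = (3*pi/5, 4*pi/5): E = 4, F = 0, G = sqrt(5)/2 + 5/2.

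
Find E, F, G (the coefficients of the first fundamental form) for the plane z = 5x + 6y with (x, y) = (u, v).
E = 26;  F = 30;  G = 37

Compute partials: r_u = (1, 0, 5), r_v = (0, 1, 6). Then
  E = r_u · r_u = 26,
  F = r_u · r_v = 30,
  G = r_v · r_v = 37.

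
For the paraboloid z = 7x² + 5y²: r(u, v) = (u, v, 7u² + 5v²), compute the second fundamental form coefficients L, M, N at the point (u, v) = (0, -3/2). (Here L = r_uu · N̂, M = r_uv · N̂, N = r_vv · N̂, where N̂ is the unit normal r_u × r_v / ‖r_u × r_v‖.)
L = 7*sqrt(226)/113;  M = 0;  N = 5*sqrt(226)/113

Compute the unit normal N̂(u, v) = (-14*u/sqrt(196*u^2 + 100*v^2 + 1), -10*v/sqrt(196*u^2 + 100*v^2 + 1), 1/sqrt(196*u^2 + 100*v^2 + 1)), and the second partials r_uu, r_uv, r_vv. Take dot products:
  L(u, v) = r_uu · N̂ = 14/sqrt(196*u^2 + 100*v^2 + 1),
  M(u, v) = r_uv · N̂ = 0,
  N(u, v) = r_vv · N̂ = 10/sqrt(196*u^2 + 100*v^2 + 1).
Evaluating at (u, v) = (0, -3/2):
  L = 7*sqrt(226)/113, M = 0, N = 5*sqrt(226)/113.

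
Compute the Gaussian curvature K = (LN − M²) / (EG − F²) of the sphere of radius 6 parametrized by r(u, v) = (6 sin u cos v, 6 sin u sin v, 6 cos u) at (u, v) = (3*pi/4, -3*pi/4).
K = 1/36

Coefficients of the first fundamental form: E = 36, F = 0, G = 36*sin(u)^2.
Coefficients of the second fundamental form: L = -6*sin(u)/Abs(sin(u)), M = 0, N = -6*sin(u)^3/Abs(sin(u)).
Assemble K = (LN − M²)/(EG − F²) = 1/36. At (u, v) = (3*pi/4, -3*pi/4): K = 1/36.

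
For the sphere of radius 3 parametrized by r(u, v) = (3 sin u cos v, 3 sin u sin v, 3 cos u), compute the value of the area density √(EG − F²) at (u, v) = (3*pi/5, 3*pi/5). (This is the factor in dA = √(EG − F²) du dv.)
√(EG − F²)|_{(3*pi/5, 3*pi/5)} = 9*sqrt(2*sqrt(5) + 10)/4

E = 9, F = 0, G = 9*sin(u)^2, so EG − F² = 81*sin(u)^2. Taking the positive square root: √(EG − F²) = 9*Abs(sin(u)). At (u, v) = (3*pi/5, 3*pi/5): 9*sqrt(2*sqrt(5) + 10)/4.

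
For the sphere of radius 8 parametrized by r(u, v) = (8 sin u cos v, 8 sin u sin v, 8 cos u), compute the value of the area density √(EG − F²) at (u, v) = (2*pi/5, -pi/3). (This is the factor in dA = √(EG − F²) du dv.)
√(EG − F²)|_{(2*pi/5, -pi/3)} = 16*sqrt(2*sqrt(5) + 10)

E = 64, F = 0, G = 64*sin(u)^2, so EG − F² = 4096*sin(u)^2. Taking the positive square root: √(EG − F²) = 64*Abs(sin(u)). At (u, v) = (2*pi/5, -pi/3): 16*sqrt(2*sqrt(5) + 10).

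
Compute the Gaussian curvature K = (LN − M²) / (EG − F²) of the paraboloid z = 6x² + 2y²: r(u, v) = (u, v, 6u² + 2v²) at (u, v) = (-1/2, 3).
K = 48/32761

Coefficients of the first fundamental form: E = 144*u^2 + 1, F = 48*u*v, G = 16*v^2 + 1.
Coefficients of the second fundamental form: L = 12/sqrt(144*u^2 + 16*v^2 + 1), M = 0, N = 4/sqrt(144*u^2 + 16*v^2 + 1).
Assemble K = (LN − M²)/(EG − F²) = 48/(20736*u^4 + 4608*u^2*v^2 + 288*u^2 + 256*v^4 + 32*v^2 + 1). At (u, v) = (-1/2, 3): K = 48/32761.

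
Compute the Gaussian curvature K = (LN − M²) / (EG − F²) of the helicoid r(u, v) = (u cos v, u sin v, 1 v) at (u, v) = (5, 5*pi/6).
K = -1/676

Coefficients of the first fundamental form: E = 1, F = 0, G = u^2 + 1.
Coefficients of the second fundamental form: L = 0, M = -1/sqrt(u^2 + 1), N = 0.
Assemble K = (LN − M²)/(EG − F²) = -1/(u^2 + 1)^2. At (u, v) = (5, 5*pi/6): K = -1/676.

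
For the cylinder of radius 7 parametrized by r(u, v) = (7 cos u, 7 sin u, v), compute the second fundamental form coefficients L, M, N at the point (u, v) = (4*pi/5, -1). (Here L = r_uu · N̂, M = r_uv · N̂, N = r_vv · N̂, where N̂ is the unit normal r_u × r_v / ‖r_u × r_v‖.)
L = -7;  M = 0;  N = 0

Compute the unit normal N̂(u, v) = (cos(u), sin(u), 0), and the second partials r_uu, r_uv, r_vv. Take dot products:
  L(u, v) = r_uu · N̂ = -7,
  M(u, v) = r_uv · N̂ = 0,
  N(u, v) = r_vv · N̂ = 0.
Evaluating at (u, v) = (4*pi/5, -1):
  L = -7, M = 0, N = 0.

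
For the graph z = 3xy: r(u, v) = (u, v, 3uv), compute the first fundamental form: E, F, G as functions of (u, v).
E = 9*v^2 + 1;  F = 9*u*v;  G = 9*u^2 + 1

Compute partials: r_u = (1, 0, 3*v), r_v = (0, 1, 3*u). Then
  E = r_u · r_u = 9*v^2 + 1,
  F = r_u · r_v = 9*u*v,
  G = r_v · r_v = 9*u^2 + 1.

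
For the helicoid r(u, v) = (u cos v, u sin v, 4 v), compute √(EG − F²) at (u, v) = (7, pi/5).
√(EG − F²)|_{(7, pi/5)} = sqrt(65)

E = 1, F = 0, G = u^2 + 16; EG − F² = u^2 + 16; √(EG − F²) = sqrt(u^2 + 16). At the given point: sqrt(65).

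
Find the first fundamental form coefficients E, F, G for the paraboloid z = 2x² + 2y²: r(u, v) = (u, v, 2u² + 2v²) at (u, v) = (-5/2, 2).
E = 101;  F = -80;  G = 65

Partials: r_u = (1, 0, 4*u), r_v = (0, 1, 4*v). As functions of (u, v):
  E = r_u · r_u = 16*u^2 + 1,
  F = r_u · r_v = 16*u*v,
  G = r_v · r_v = 16*v^2 + 1.
Evaluating at (u, v) = (-5/2, 2): E = 101, F = -80, G = 65.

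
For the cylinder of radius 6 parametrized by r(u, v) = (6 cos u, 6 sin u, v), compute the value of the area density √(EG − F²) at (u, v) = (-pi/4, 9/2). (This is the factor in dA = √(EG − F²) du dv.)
√(EG − F²)|_{(-pi/4, 9/2)} = 6

E = 36, F = 0, G = 1, so EG − F² = 36. Taking the positive square root: √(EG − F²) = 6. At (u, v) = (-pi/4, 9/2): 6.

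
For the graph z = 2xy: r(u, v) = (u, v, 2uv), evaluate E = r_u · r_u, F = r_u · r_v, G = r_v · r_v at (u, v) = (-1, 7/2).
E = 50;  F = -14;  G = 5

Partials: r_u = (1, 0, 2*v), r_v = (0, 1, 2*u). As functions of (u, v):
  E = r_u · r_u = 4*v^2 + 1,
  F = r_u · r_v = 4*u*v,
  G = r_v · r_v = 4*u^2 + 1.
Evaluating at (u, v) = (-1, 7/2): E = 50, F = -14, G = 5.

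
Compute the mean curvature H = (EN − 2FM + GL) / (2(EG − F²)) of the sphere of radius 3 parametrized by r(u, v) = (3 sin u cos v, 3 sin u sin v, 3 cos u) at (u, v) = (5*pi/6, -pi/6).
H = -1/3

With E = 9, F = 0, G = 9*sin(u)^2, L = -3*sin(u)/Abs(sin(u)), M = 0, N = -3*sin(u)^3/Abs(sin(u)), assemble
  H = (EN − 2FM + GL) / (2(EG − F²)) = -sin(u)/(3*Abs(sin(u))).
At (u, v) = (5*pi/6, -pi/6): H = -1/3.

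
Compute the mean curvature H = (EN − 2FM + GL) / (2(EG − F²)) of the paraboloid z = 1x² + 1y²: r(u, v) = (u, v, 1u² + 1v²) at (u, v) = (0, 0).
H = 2

With E = 4*u^2 + 1, F = 4*u*v, G = 4*v^2 + 1, L = 2/sqrt(4*u^2 + 4*v^2 + 1), M = 0, N = 2/sqrt(4*u^2 + 4*v^2 + 1), assemble
  H = (EN − 2FM + GL) / (2(EG − F²)) = 2*(2*u^2 + 2*v^2 + 1)/(4*u^2 + 4*v^2 + 1)^(3/2).
At (u, v) = (0, 0): H = 2.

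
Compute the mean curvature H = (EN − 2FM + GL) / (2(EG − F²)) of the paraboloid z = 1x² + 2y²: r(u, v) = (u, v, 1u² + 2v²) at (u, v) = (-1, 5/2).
H = 37*sqrt(105)/3675

With E = 4*u^2 + 1, F = 8*u*v, G = 16*v^2 + 1, L = 2/sqrt(4*u^2 + 16*v^2 + 1), M = 0, N = 4/sqrt(4*u^2 + 16*v^2 + 1), assemble
  H = (EN − 2FM + GL) / (2(EG − F²)) = (8*u^2 + 16*v^2 + 3)/(4*u^2 + 16*v^2 + 1)^(3/2).
At (u, v) = (-1, 5/2): H = 37*sqrt(105)/3675.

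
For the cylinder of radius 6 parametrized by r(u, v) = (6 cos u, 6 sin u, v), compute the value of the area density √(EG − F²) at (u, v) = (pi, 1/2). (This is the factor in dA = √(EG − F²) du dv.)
√(EG − F²)|_{(pi, 1/2)} = 6

E = 36, F = 0, G = 1, so EG − F² = 36. Taking the positive square root: √(EG − F²) = 6. At (u, v) = (pi, 1/2): 6.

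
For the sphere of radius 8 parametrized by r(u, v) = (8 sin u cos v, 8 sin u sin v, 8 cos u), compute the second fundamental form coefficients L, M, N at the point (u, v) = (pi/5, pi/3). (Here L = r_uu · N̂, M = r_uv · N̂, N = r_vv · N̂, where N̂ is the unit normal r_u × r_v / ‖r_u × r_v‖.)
L = -8;  M = 0;  N = -5 + sqrt(5)

Compute the unit normal N̂(u, v) = (sin(u)^2*cos(v)/Abs(sin(u)), sin(u)^2*sin(v)/Abs(sin(u)), sin(2*u)/(2*Abs(sin(u)))), and the second partials r_uu, r_uv, r_vv. Take dot products:
  L(u, v) = r_uu · N̂ = -8*sin(u)/Abs(sin(u)),
  M(u, v) = r_uv · N̂ = 0,
  N(u, v) = r_vv · N̂ = -8*sin(u)^3/Abs(sin(u)).
Evaluating at (u, v) = (pi/5, pi/3):
  L = -8, M = 0, N = -5 + sqrt(5).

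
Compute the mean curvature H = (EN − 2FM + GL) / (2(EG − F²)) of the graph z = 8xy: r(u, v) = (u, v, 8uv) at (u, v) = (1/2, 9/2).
H = -1152*sqrt(1313)/1723969

With E = 64*v^2 + 1, F = 64*u*v, G = 64*u^2 + 1, L = 0, M = 8/sqrt(64*u^2 + 64*v^2 + 1), N = 0, assemble
  H = (EN − 2FM + GL) / (2(EG − F²)) = -512*u*v/(64*u^2 + 64*v^2 + 1)^(3/2).
At (u, v) = (1/2, 9/2): H = -1152*sqrt(1313)/1723969.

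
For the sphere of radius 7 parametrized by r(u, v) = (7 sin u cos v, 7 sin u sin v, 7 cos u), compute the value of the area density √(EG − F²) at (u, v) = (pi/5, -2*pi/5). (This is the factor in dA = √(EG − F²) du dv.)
√(EG − F²)|_{(pi/5, -2*pi/5)} = 49*sqrt(10 - 2*sqrt(5))/4

E = 49, F = 0, G = 49*sin(u)^2, so EG − F² = 2401*sin(u)^2. Taking the positive square root: √(EG − F²) = 49*Abs(sin(u)). At (u, v) = (pi/5, -2*pi/5): 49*sqrt(10 - 2*sqrt(5))/4.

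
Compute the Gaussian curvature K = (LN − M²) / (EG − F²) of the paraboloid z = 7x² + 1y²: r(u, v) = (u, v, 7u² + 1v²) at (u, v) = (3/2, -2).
K = 7/52441

Coefficients of the first fundamental form: E = 196*u^2 + 1, F = 28*u*v, G = 4*v^2 + 1.
Coefficients of the second fundamental form: L = 14/sqrt(196*u^2 + 4*v^2 + 1), M = 0, N = 2/sqrt(196*u^2 + 4*v^2 + 1).
Assemble K = (LN − M²)/(EG − F²) = 28/(38416*u^4 + 1568*u^2*v^2 + 392*u^2 + 16*v^4 + 8*v^2 + 1). At (u, v) = (3/2, -2): K = 7/52441.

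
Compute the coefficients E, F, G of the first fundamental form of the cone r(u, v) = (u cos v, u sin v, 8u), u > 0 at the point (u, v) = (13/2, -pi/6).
E = 65;  F = 0;  G = 169/4

Partials: r_u = (cos(v), sin(v), 8), r_v = (-u*sin(v), u*cos(v), 0). As functions of (u, v):
  E = r_u · r_u = 65,
  F = r_u · r_v = 0,
  G = r_v · r_v = u^2.
Evaluating at (u, v) = (13/2, -pi/6): E = 65, F = 0, G = 169/4.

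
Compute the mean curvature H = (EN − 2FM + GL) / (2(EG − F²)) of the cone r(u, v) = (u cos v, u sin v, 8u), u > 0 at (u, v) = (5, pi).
H = 4*sqrt(65)/325

With E = 65, F = 0, G = u^2, L = 0, M = 0, N = 8*sqrt(65)*u^2/(65*Abs(u)), assemble
  H = (EN − 2FM + GL) / (2(EG − F²)) = 4*sqrt(65)/(65*Abs(u)).
At (u, v) = (5, pi): H = 4*sqrt(65)/325.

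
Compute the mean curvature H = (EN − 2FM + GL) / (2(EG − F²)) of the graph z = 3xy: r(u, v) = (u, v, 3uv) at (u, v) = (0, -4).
H = 0

With E = 9*v^2 + 1, F = 9*u*v, G = 9*u^2 + 1, L = 0, M = 3/sqrt(9*u^2 + 9*v^2 + 1), N = 0, assemble
  H = (EN − 2FM + GL) / (2(EG − F²)) = -27*u*v/(9*u^2 + 9*v^2 + 1)^(3/2).
At (u, v) = (0, -4): H = 0.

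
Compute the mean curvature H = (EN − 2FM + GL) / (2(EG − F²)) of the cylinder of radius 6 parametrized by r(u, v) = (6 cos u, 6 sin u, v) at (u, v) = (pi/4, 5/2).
H = -1/12

With E = 36, F = 0, G = 1, L = -6, M = 0, N = 0, assemble
  H = (EN − 2FM + GL) / (2(EG − F²)) = -1/12.
At (u, v) = (pi/4, 5/2): H = -1/12.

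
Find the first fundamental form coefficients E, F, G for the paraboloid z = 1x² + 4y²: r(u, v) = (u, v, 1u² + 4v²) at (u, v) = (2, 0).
E = 17;  F = 0;  G = 1

Partials: r_u = (1, 0, 2*u), r_v = (0, 1, 8*v). As functions of (u, v):
  E = r_u · r_u = 4*u^2 + 1,
  F = r_u · r_v = 16*u*v,
  G = r_v · r_v = 64*v^2 + 1.
Evaluating at (u, v) = (2, 0): E = 17, F = 0, G = 1.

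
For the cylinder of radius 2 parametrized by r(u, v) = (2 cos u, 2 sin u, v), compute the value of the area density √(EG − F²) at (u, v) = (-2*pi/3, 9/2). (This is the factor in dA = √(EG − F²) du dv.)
√(EG − F²)|_{(-2*pi/3, 9/2)} = 2

E = 4, F = 0, G = 1, so EG − F² = 4. Taking the positive square root: √(EG − F²) = 2. At (u, v) = (-2*pi/3, 9/2): 2.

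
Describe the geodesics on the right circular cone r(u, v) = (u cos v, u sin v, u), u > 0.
The cone is flat away from the apex (K = 0). Slitting along a generator and unrolling gives an isometry to a sector of the plane; geodesics are the pre-images of straight lines in that sector. In particular, generators (v = const) are geodesics, and generic geodesics spiral from a minimum-distance point before returning to infinity.

For this cone, E = 2, F = 0, G = u², so EG − F² = 2u² > 0 (u > 0), and direct computation gives K = 0 away from the apex. Flatness lets us unroll the cone along a generator into a planar sector of angle 2π/√2 = π√2 ≈ 4.44 rad; geodesics on the cone are exactly the curves that develop to straight lines in this sector. Generators (v = const) develop to rays through the sector's vertex and are geodesics; the circles u = const develop to circular arcs and are not geodesics.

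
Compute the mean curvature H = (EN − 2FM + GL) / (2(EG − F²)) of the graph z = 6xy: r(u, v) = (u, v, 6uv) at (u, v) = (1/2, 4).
H = -108*sqrt(586)/85849

With E = 36*v^2 + 1, F = 36*u*v, G = 36*u^2 + 1, L = 0, M = 6/sqrt(36*u^2 + 36*v^2 + 1), N = 0, assemble
  H = (EN − 2FM + GL) / (2(EG − F²)) = -216*u*v/(36*u^2 + 36*v^2 + 1)^(3/2).
At (u, v) = (1/2, 4): H = -108*sqrt(586)/85849.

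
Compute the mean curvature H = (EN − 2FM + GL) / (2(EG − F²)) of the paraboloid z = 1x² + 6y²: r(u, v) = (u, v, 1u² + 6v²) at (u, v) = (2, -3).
H = 1399*sqrt(1313)/1723969

With E = 4*u^2 + 1, F = 24*u*v, G = 144*v^2 + 1, L = 2/sqrt(4*u^2 + 144*v^2 + 1), M = 0, N = 12/sqrt(4*u^2 + 144*v^2 + 1), assemble
  H = (EN − 2FM + GL) / (2(EG − F²)) = (24*u^2 + 144*v^2 + 7)/(4*u^2 + 144*v^2 + 1)^(3/2).
At (u, v) = (2, -3): H = 1399*sqrt(1313)/1723969.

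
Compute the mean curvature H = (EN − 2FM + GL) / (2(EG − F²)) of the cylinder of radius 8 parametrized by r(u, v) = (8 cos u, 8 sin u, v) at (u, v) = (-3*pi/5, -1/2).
H = -1/16

With E = 64, F = 0, G = 1, L = -8, M = 0, N = 0, assemble
  H = (EN − 2FM + GL) / (2(EG − F²)) = -1/16.
At (u, v) = (-3*pi/5, -1/2): H = -1/16.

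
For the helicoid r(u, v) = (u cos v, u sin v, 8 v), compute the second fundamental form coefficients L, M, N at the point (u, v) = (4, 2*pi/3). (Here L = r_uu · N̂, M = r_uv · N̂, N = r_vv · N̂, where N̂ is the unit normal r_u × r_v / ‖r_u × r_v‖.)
L = 0;  M = -2*sqrt(5)/5;  N = 0

Compute the unit normal N̂(u, v) = (8*sin(v)/sqrt(u^2 + 64), -8*cos(v)/sqrt(u^2 + 64), u/sqrt(u^2 + 64)), and the second partials r_uu, r_uv, r_vv. Take dot products:
  L(u, v) = r_uu · N̂ = 0,
  M(u, v) = r_uv · N̂ = -8/sqrt(u^2 + 64),
  N(u, v) = r_vv · N̂ = 0.
Evaluating at (u, v) = (4, 2*pi/3):
  L = 0, M = -2*sqrt(5)/5, N = 0.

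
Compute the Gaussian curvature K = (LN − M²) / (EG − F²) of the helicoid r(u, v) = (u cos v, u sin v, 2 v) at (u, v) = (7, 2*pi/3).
K = -4/2809

Coefficients of the first fundamental form: E = 1, F = 0, G = u^2 + 4.
Coefficients of the second fundamental form: L = 0, M = -2/sqrt(u^2 + 4), N = 0.
Assemble K = (LN − M²)/(EG − F²) = -4/(u^2 + 4)^2. At (u, v) = (7, 2*pi/3): K = -4/2809.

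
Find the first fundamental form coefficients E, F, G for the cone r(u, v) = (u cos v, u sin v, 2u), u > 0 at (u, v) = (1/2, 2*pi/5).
E = 5;  F = 0;  G = 1/4

Partials: r_u = (cos(v), sin(v), 2), r_v = (-u*sin(v), u*cos(v), 0). As functions of (u, v):
  E = r_u · r_u = 5,
  F = r_u · r_v = 0,
  G = r_v · r_v = u^2.
Evaluating at (u, v) = (1/2, 2*pi/5): E = 5, F = 0, G = 1/4.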